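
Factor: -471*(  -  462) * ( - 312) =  - 2^4*3^3*7^1*11^1*13^1*157^1 = -  67891824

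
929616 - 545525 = 384091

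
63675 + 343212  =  406887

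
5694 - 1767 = 3927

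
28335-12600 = 15735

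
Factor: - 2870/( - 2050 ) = 5^(-1) * 7^1= 7/5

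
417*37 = 15429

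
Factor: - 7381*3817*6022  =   - 169659474094 = - 2^1*11^3*61^1*347^1*3011^1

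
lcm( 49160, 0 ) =0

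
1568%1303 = 265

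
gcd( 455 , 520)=65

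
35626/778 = 45 +308/389= 45.79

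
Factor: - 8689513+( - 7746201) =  - 2^1*379^1 * 21683^1= - 16435714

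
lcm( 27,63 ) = 189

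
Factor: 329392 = 2^4*7^1*17^1*173^1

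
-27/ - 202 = 27/202 = 0.13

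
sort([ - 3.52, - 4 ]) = [-4, - 3.52 ]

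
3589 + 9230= 12819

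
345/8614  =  345/8614 = 0.04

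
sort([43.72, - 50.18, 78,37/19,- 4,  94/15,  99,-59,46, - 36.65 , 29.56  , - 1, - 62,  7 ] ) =[  -  62, - 59,-50.18 , - 36.65,-4, - 1 , 37/19,94/15, 7,  29.56, 43.72 , 46,78, 99]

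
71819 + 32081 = 103900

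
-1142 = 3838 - 4980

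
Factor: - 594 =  - 2^1* 3^3 * 11^1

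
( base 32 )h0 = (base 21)14j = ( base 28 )jc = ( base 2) 1000100000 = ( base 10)544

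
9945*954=9487530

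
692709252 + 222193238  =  914902490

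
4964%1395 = 779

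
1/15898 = 1/15898 = 0.00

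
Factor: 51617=71^1*727^1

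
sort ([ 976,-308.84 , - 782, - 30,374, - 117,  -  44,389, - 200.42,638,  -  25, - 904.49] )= [ - 904.49,-782, - 308.84,  -  200.42,-117,-44, - 30, - 25, 374 , 389,638,976 ] 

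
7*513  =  3591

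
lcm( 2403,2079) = 185031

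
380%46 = 12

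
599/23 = 26 + 1/23 =26.04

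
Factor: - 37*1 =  - 37^1 = - 37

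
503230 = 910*553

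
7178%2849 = 1480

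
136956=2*68478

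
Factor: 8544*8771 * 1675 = 125523535200 = 2^5*3^1*5^2 *7^2*67^1*89^1*179^1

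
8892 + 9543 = 18435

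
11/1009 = 11/1009= 0.01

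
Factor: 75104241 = 3^1*757^1*33071^1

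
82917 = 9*9213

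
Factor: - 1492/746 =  -2^1 = - 2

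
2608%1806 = 802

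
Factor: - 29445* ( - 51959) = 3^1*5^1*13^1*151^1 * 223^1 *233^1 = 1529932755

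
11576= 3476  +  8100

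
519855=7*74265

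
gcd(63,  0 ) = 63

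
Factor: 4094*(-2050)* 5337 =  -2^2*3^2*5^2*23^1* 41^1*89^1*593^1 = -44791839900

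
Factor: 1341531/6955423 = 3^2*929^ ( -1)*7487^( - 1)*149059^1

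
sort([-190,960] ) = [-190, 960]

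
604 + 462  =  1066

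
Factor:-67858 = - 2^1* 7^1*37^1 * 131^1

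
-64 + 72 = 8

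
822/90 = 137/15 = 9.13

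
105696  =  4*26424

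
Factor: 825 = 3^1*5^2*11^1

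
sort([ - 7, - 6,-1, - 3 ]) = [-7,- 6,-3, - 1]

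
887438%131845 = 96368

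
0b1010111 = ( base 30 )2r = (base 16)57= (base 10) 87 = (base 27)36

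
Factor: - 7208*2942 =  - 21205936 = - 2^4* 17^1*53^1 * 1471^1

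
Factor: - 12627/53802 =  - 23/98  =  - 2^(-1)*7^( - 2)*23^1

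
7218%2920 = 1378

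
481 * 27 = 12987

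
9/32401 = 9/32401 = 0.00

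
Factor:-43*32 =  - 2^5*43^1= - 1376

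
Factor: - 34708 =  - 2^2*8677^1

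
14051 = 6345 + 7706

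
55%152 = 55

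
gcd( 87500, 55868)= 4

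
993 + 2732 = 3725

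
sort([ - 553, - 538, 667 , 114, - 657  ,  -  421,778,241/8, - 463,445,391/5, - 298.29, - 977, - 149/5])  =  [ - 977,  -  657, - 553, - 538, - 463, - 421, - 298.29,-149/5, 241/8,391/5,114,445,667, 778] 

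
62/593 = 62/593 = 0.10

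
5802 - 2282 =3520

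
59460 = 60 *991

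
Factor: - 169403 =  - 13^1*83^1*157^1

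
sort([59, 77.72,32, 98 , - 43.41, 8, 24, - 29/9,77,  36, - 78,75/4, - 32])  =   [ - 78, - 43.41, - 32, - 29/9, 8,75/4,24 , 32,36,59,77,77.72,98]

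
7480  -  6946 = 534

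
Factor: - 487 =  - 487^1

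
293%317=293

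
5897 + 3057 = 8954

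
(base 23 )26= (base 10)52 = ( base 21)2A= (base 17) 31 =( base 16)34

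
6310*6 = 37860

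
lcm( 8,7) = 56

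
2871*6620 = 19006020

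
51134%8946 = 6404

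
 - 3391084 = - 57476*59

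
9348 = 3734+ 5614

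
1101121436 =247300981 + 853820455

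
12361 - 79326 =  - 66965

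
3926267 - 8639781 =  - 4713514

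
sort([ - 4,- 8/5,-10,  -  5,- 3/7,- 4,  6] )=[ - 10, - 5,  -  4, - 4 , - 8/5, - 3/7,6]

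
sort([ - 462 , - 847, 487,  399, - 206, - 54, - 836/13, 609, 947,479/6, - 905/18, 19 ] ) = [-847, - 462, - 206, - 836/13, - 54, - 905/18, 19, 479/6, 399, 487, 609,947 ]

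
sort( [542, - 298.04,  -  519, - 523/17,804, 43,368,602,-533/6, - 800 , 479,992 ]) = [ - 800, - 519 , - 298.04,-533/6 , - 523/17,43,368, 479,542,602,  804, 992] 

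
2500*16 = 40000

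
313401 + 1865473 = 2178874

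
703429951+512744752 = 1216174703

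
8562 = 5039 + 3523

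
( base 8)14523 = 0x1953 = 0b1100101010011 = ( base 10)6483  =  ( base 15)1dc3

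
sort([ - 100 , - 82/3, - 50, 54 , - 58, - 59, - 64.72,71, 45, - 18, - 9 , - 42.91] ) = [ - 100,-64.72, - 59 , - 58, - 50, - 42.91, - 82/3, - 18, - 9 , 45, 54, 71 ]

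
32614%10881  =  10852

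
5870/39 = 5870/39 = 150.51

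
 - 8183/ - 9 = 8183/9 = 909.22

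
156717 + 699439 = 856156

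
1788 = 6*298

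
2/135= 2/135=0.01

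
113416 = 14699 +98717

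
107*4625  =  494875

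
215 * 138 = 29670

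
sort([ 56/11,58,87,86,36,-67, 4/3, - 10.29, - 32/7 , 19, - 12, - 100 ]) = [  -  100, - 67, - 12, - 10.29, - 32/7,4/3,56/11,19, 36,58, 86 , 87]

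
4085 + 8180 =12265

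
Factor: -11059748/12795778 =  - 291046/336731  =  -2^1*7^1*83^(-1)*4057^(- 1 )*20789^1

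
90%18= 0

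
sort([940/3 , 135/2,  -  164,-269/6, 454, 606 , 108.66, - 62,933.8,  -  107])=[ -164, - 107, - 62, - 269/6, 135/2, 108.66, 940/3, 454, 606, 933.8 ] 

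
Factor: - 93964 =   -  2^2*13^2*139^1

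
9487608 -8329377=1158231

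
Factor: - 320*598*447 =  - 2^7 * 3^1* 5^1*13^1 * 23^1  *  149^1 = -85537920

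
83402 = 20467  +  62935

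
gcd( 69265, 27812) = 1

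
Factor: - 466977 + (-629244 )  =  - 1096221=- 3^1*7^1 * 52201^1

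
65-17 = 48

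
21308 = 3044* 7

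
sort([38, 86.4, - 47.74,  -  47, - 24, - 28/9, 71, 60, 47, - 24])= [-47.74, - 47, - 24,- 24,-28/9,38, 47, 60,  71, 86.4 ] 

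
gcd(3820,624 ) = 4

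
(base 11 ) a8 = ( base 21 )5d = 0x76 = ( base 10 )118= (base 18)6a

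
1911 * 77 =147147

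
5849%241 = 65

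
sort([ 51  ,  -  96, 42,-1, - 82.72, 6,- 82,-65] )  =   [ - 96,-82.72, -82,-65,-1, 6, 42,  51 ]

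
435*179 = 77865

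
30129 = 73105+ - 42976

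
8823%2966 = 2891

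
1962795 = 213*9215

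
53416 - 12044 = 41372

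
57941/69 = 57941/69 = 839.72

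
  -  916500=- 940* 975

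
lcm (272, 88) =2992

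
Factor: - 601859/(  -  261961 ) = 7^( - 1)*59^1*101^2*37423^(- 1 ) 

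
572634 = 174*3291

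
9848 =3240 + 6608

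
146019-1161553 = -1015534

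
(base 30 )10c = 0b1110010000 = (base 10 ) 912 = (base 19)2a0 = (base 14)492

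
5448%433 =252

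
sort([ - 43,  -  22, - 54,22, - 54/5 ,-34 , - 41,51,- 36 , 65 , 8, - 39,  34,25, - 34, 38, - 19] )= [ - 54,  -  43, - 41, - 39 , - 36,-34, - 34, - 22 , - 19, - 54/5,  8,22,25, 34,38,51, 65] 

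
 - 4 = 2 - 6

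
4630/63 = 4630/63=73.49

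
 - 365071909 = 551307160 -916379069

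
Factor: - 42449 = -11^1*17^1*227^1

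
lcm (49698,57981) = 347886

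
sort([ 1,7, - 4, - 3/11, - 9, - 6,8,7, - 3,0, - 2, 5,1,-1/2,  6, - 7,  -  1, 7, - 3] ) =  [ - 9 , - 7,-6, - 4, - 3  , - 3, - 2,  -  1, - 1/2,  -  3/11,0,1, 1, 5 , 6, 7, 7,7, 8 ] 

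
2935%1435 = 65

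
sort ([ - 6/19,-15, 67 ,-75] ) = [-75, - 15,-6/19,67]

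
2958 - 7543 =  - 4585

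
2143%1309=834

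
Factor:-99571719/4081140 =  - 33190573/1360380 = -2^( - 2 )*3^( - 1)*5^( - 1) * 7^ ( - 1)*13^1*41^( - 1) * 79^( - 1)*229^1*11149^1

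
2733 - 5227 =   -  2494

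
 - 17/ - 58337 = 17/58337 = 0.00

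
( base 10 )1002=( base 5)13002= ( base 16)3EA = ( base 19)2ee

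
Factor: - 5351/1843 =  -19^( - 1)*97^( - 1) *5351^1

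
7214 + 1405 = 8619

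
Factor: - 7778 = -2^1 *3889^1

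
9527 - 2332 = 7195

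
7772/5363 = 7772/5363 = 1.45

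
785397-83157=702240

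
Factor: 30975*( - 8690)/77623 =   -  2^1*3^1*5^3*11^1*13^ (  -  1) * 59^1*79^1*853^(  -  1 ) = - 38453250/11089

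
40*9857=394280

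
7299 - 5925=1374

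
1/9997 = 1/9997 = 0.00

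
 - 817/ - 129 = 19/3  =  6.33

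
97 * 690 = 66930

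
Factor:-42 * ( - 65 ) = 2730 = 2^1 *3^1* 5^1*7^1 * 13^1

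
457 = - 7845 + 8302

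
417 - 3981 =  - 3564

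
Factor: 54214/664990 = 5^( - 1)*27107^1*66499^( - 1)=27107/332495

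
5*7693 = 38465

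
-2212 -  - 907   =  -1305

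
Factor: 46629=3^3 * 11^1*157^1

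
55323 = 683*81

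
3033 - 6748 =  - 3715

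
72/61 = 1  +  11/61 = 1.18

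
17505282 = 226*77457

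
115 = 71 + 44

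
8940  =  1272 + 7668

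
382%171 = 40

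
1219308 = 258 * 4726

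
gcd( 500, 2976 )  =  4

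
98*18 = 1764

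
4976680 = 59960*83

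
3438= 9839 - 6401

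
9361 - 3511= 5850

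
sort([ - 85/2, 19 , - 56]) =[ - 56,-85/2,19]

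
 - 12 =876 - 888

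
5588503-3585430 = 2003073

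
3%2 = 1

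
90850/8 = 11356  +  1/4= 11356.25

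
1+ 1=2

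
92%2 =0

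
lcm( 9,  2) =18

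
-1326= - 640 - 686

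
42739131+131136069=173875200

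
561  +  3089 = 3650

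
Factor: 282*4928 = 2^7 * 3^1*7^1*11^1*47^1=1389696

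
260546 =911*286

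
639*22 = 14058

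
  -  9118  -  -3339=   -  5779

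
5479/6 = 5479/6 = 913.17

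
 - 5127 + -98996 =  - 104123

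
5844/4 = 1461  =  1461.00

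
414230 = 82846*5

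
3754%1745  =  264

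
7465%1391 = 510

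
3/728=3/728 = 0.00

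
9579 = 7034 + 2545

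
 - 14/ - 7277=14/7277 = 0.00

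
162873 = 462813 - 299940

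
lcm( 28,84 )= 84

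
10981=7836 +3145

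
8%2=0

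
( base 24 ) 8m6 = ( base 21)bdi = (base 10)5142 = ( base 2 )1010000010110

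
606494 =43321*14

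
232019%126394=105625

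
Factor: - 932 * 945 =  - 880740 = -2^2*3^3*5^1*7^1*233^1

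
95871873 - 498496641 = -402624768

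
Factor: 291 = 3^1 * 97^1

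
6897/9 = 2299/3 = 766.33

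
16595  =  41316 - 24721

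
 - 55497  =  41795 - 97292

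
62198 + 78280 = 140478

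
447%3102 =447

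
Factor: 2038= 2^1* 1019^1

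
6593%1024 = 449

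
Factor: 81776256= 2^7*3^1*17^1 * 12527^1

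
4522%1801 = 920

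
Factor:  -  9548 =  - 2^2*7^1*11^1*31^1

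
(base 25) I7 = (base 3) 121221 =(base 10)457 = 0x1c9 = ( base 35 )D2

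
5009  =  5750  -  741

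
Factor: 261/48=87/16 = 2^( - 4 )*3^1 * 29^1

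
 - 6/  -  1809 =2/603 = 0.00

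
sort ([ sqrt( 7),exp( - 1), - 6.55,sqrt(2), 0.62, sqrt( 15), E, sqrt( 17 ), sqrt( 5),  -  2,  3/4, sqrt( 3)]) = [ - 6.55, - 2, exp( - 1), 0.62, 3/4, sqrt( 2),sqrt( 3), sqrt( 5),sqrt( 7), E, sqrt ( 15),sqrt ( 17 )]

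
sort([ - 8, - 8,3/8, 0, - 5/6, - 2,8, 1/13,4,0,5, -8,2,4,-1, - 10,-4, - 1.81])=[ - 10, - 8,-8, - 8, - 4, - 2 ,-1.81,-1, - 5/6,  0, 0,1/13, 3/8,  2,  4 , 4, 5,8 ] 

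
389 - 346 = 43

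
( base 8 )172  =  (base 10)122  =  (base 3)11112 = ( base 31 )3t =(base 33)3n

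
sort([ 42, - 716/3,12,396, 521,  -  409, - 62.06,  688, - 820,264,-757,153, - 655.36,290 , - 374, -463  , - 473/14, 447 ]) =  [ - 820, -757,-655.36, - 463, - 409, - 374, - 716/3, - 62.06, -473/14,12 , 42, 153,264, 290, 396, 447,521,688]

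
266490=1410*189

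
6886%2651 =1584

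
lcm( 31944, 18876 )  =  415272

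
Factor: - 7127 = -7127^1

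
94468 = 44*2147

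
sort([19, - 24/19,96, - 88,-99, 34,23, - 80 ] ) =[ - 99, -88, - 80, - 24/19, 19,23,34 , 96 ]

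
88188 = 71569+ 16619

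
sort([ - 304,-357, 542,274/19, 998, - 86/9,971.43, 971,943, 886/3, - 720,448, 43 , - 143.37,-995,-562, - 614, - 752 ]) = [-995 , - 752, - 720,-614,-562,  -  357, - 304, -143.37,-86/9, 274/19,43,886/3, 448, 542, 943,971,971.43,998 ]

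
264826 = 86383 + 178443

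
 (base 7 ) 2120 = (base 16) 2ED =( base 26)12L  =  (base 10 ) 749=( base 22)1c1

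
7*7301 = 51107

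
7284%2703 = 1878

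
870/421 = 870/421 =2.07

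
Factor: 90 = 2^1 *3^2*5^1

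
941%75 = 41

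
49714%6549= 3871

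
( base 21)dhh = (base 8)13733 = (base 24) aeb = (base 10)6107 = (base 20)f57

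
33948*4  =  135792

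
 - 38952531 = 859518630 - 898471161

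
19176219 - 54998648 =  - 35822429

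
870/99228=145/16538 =0.01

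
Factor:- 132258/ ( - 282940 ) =2^( - 1 )* 3^1*5^(  -  1)*43^( - 1 ) * 67^1 = 201/430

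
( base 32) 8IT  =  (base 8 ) 21135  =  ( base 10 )8797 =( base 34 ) 7kp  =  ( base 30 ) 9N7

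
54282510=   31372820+22909690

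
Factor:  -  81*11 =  - 891 = - 3^4*11^1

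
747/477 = 83/53 = 1.57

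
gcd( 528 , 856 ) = 8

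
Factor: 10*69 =690= 2^1*3^1*5^1*23^1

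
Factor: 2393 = 2393^1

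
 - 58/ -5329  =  58/5329= 0.01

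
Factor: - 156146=-2^1*101^1*773^1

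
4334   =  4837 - 503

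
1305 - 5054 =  - 3749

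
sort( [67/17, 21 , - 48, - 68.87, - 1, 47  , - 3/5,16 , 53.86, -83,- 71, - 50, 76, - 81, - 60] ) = [ - 83, - 81, - 71, - 68.87, - 60, - 50, - 48, - 1, - 3/5,67/17, 16,21, 47, 53.86,76]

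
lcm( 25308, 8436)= 25308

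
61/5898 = 61/5898 = 0.01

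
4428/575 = 7 + 403/575 = 7.70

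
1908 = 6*318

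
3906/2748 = 651/458 = 1.42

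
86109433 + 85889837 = 171999270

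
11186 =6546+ 4640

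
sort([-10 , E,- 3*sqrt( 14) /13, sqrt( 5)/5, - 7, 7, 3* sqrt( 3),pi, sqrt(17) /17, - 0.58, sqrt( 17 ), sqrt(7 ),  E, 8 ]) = [ - 10, - 7,  -  3*sqrt(14 )/13, - 0.58, sqrt (17) /17,sqrt(5)/5,sqrt(7), E, E,pi,  sqrt( 17) , 3*sqrt( 3), 7, 8 ] 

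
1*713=713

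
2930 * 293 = 858490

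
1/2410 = 1/2410 = 0.00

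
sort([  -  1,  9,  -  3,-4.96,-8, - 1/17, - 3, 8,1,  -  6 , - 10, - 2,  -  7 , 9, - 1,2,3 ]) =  [ - 10,  -  8,-7, - 6 ,  -  4.96,-3 , - 3, - 2 , - 1, - 1,-1/17 , 1,  2, 3,8,  9, 9] 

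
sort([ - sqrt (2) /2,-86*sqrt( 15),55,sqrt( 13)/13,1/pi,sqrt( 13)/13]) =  [ - 86* sqrt( 15), - sqrt(2 ) /2,sqrt(13 )/13, sqrt(13 )/13 , 1/pi,55]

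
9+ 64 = 73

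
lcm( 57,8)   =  456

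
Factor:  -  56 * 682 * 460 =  - 17568320 = - 2^6*5^1*7^1*11^1*23^1*31^1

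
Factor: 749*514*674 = 2^2 * 7^1*107^1 *257^1*337^1  =  259480564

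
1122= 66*17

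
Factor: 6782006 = 2^1*7^1*11^1*47^1*937^1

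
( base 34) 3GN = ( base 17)DG6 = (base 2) 111111000011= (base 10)4035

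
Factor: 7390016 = 2^6 * 115469^1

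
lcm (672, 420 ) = 3360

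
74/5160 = 37/2580 = 0.01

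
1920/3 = 640  =  640.00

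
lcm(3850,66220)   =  331100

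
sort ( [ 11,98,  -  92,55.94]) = [-92, 11  ,  55.94,  98]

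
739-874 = -135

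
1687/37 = 1687/37 = 45.59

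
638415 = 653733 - 15318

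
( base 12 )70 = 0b1010100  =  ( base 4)1110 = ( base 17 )4g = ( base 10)84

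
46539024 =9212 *5052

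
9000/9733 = 9000/9733 =0.92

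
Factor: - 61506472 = -2^3*7688309^1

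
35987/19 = 35987/19=1894.05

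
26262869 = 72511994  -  46249125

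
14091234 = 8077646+6013588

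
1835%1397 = 438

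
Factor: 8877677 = 8877677^1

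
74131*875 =64864625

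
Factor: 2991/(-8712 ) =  - 2^( - 3 )*3^( - 1)*11^( - 2)*997^1= - 997/2904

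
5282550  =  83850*63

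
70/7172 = 35/3586 =0.01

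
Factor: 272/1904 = 7^(-1) = 1/7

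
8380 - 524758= - 516378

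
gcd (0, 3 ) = 3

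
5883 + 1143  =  7026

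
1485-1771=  - 286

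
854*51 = 43554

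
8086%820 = 706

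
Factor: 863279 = 863279^1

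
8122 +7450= 15572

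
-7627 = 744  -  8371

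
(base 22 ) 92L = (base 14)187B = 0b1000101000101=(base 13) 2021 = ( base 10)4421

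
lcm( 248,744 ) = 744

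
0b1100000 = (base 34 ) 2S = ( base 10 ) 96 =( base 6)240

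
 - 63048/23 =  - 63048/23=- 2741.22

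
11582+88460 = 100042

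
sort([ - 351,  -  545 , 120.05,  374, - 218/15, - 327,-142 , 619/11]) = [ - 545,-351, - 327, - 142, - 218/15, 619/11,120.05, 374 ]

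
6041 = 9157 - 3116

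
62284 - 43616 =18668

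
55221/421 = 55221/421 = 131.17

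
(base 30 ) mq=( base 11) 574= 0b1010101110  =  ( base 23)16j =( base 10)686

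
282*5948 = 1677336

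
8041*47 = 377927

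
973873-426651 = 547222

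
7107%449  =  372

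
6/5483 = 6/5483 = 0.00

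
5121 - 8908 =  - 3787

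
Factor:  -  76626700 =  - 2^2*5^2*29^1 * 26423^1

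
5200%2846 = 2354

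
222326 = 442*503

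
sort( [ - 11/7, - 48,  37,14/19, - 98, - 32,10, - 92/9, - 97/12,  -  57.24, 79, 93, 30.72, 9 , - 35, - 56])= [ - 98, -57.24 , - 56,- 48 ,-35, - 32, - 92/9 ,-97/12, - 11/7,14/19, 9 , 10, 30.72,37, 79, 93]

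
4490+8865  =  13355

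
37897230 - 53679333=-15782103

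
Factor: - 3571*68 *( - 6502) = 2^3*17^1*3251^1*3571^1 = 1578867656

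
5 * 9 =45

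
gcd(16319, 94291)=1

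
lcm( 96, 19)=1824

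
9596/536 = 2399/134 = 17.90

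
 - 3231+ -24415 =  - 27646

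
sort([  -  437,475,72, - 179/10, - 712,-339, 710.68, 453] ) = [  -  712, - 437,-339,-179/10,  72, 453,475 , 710.68 ]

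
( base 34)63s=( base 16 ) 1b9a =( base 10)7066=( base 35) 5qv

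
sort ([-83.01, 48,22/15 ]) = [ - 83.01 , 22/15,48]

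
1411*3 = 4233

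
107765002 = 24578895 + 83186107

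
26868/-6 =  - 4478 + 0/1 = - 4478.00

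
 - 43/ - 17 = 2 + 9/17 = 2.53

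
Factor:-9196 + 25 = -9171 = - 3^2*1019^1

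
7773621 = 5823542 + 1950079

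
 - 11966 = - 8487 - 3479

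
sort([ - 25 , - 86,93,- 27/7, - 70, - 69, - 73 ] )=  [ -86, - 73, - 70, - 69 , - 25, - 27/7,93]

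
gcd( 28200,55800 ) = 600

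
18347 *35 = 642145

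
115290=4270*27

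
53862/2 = 26931 = 26931.00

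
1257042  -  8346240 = - 7089198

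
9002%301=273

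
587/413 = 1 + 174/413 =1.42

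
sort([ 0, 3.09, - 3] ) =[ - 3 , 0,3.09]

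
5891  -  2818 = 3073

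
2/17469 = 2/17469 = 0.00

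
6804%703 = 477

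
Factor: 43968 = 2^6 * 3^1*229^1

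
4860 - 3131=1729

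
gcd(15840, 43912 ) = 88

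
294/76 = 3+33/38 = 3.87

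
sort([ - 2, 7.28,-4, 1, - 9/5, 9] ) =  [  -  4, - 2, - 9/5, 1, 7.28, 9] 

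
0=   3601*0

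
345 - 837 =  - 492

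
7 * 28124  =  196868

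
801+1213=2014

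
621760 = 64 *9715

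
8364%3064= 2236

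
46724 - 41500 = 5224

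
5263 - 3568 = 1695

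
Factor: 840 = 2^3*3^1*5^1*  7^1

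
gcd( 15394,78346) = 86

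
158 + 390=548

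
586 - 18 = 568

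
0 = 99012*0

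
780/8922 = 130/1487 = 0.09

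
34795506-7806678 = 26988828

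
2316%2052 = 264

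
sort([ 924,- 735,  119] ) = [ - 735,119,924 ]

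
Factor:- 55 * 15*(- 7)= 5775 = 3^1*5^2*7^1 * 11^1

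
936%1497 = 936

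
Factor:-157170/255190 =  - 3^1*31^1*151^(- 1) =- 93/151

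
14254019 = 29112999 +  - 14858980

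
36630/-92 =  - 399+39/46 = - 398.15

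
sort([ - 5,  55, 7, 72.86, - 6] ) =[ - 6, - 5 , 7, 55, 72.86]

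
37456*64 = 2397184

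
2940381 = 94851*31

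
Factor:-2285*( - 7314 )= 2^1*3^1*5^1*23^1*53^1*457^1 = 16712490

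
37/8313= 37/8313 = 0.00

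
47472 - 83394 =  - 35922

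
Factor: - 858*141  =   - 2^1*3^2*11^1*13^1* 47^1 = - 120978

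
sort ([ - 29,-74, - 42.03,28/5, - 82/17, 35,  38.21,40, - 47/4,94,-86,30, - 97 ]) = [ - 97, - 86, - 74 , - 42.03, - 29, - 47/4, - 82/17, 28/5,30 , 35,38.21,  40 , 94]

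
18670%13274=5396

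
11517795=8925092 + 2592703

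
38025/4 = 38025/4 = 9506.25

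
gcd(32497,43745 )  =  1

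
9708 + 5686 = 15394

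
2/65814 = 1/32907 = 0.00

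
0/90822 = 0 = 0.00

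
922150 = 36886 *25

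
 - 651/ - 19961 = 651/19961 = 0.03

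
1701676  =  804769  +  896907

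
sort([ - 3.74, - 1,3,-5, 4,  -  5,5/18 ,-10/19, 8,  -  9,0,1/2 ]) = [ - 9, - 5,  -  5, - 3.74,-1, - 10/19, 0,5/18  ,  1/2, 3,4,8]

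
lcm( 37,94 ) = 3478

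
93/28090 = 93/28090 = 0.00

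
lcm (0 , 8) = 0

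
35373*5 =176865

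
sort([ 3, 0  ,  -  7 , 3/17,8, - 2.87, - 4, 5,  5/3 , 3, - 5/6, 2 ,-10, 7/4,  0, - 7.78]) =[  -  10, - 7.78, - 7, - 4,  -  2.87,- 5/6, 0,  0 , 3/17, 5/3,7/4,2, 3, 3,5,8] 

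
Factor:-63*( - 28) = 1764   =  2^2*3^2*7^2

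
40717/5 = 8143 + 2/5=8143.40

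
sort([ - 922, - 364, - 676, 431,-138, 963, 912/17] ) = [- 922, - 676, - 364, - 138,912/17, 431,963]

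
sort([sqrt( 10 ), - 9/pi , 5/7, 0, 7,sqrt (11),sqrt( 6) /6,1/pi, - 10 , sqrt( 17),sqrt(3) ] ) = [ - 10 , -9/pi, 0,1/pi , sqrt( 6)/6 , 5/7, sqrt( 3 ) , sqrt( 10), sqrt(11),sqrt( 17 ), 7] 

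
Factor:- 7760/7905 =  - 2^4*3^( - 1 )*17^( - 1)*31^( - 1)*97^1= - 1552/1581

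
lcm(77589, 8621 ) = 77589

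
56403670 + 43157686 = 99561356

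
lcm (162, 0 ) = 0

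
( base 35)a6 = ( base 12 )258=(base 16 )164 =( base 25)e6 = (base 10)356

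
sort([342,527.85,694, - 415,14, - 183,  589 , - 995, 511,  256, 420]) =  [-995,  -  415, - 183, 14,  256,342,420 , 511, 527.85,589,  694 ]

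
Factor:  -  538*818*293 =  - 128944612 = -2^2* 269^1*293^1*409^1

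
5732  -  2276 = 3456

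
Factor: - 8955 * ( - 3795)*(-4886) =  - 2^1 * 3^3*5^2*7^1*11^1*23^1 * 199^1*349^1 = - 166046923350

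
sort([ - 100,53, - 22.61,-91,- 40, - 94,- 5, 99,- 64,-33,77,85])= [- 100,- 94, - 91, - 64, -40,-33,-22.61, - 5,53,77,85, 99]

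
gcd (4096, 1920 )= 128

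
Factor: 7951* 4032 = 32058432 = 2^6*3^2 * 7^1 * 7951^1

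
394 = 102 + 292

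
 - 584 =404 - 988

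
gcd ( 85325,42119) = 1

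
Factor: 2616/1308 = 2 =2^1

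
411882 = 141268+270614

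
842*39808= 33518336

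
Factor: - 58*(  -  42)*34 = 82824= 2^3*3^1*7^1*17^1*29^1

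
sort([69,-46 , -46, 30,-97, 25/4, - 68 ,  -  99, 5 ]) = [ - 99, - 97,-68, - 46, - 46, 5, 25/4, 30, 69]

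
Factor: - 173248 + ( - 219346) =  - 2^1*73^1*2689^1 = - 392594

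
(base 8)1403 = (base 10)771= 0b1100000011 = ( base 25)15l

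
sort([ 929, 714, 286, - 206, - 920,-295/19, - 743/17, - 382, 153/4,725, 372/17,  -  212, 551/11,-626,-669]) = [-920,  -  669, - 626, - 382, - 212, - 206,-743/17, - 295/19, 372/17,153/4,551/11,286, 714 , 725, 929] 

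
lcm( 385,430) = 33110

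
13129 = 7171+5958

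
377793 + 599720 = 977513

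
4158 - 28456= - 24298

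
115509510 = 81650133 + 33859377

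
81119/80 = 1013 + 79/80 = 1013.99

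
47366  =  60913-13547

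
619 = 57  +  562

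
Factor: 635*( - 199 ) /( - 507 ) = 3^( - 1)* 5^1*13^( - 2)*127^1*199^1=126365/507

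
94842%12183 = 9561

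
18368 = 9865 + 8503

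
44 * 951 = 41844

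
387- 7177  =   - 6790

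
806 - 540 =266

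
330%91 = 57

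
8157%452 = 21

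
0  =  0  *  428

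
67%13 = 2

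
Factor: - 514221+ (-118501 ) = - 632722 =- 2^1*29^1*10909^1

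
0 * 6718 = 0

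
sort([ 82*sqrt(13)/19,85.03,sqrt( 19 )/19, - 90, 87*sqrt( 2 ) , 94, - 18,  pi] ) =[ - 90, - 18,sqrt( 19)/19,pi,82*sqrt (13 )/19, 85.03 , 94,87* sqrt(2)]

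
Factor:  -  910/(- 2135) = 2^1 * 13^1*61^( - 1 ) = 26/61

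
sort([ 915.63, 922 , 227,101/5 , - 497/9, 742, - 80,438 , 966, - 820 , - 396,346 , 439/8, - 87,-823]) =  [ - 823, - 820,  -  396, - 87, - 80 ,- 497/9 , 101/5,439/8, 227,  346, 438 , 742,915.63,  922, 966 ]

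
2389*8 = 19112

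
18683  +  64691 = 83374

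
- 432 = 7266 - 7698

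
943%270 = 133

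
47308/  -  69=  - 686 + 26/69 = -685.62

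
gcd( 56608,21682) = 2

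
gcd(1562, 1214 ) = 2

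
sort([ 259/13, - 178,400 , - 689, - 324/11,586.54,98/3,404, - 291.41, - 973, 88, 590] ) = [ -973, - 689, - 291.41, - 178, - 324/11,259/13, 98/3,88,400, 404, 586.54, 590 ] 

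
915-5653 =  -  4738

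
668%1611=668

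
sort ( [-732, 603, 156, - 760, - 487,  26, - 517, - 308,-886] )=[  -  886  ,-760 , -732,-517,-487,-308,26, 156, 603]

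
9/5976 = 1/664 = 0.00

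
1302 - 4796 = - 3494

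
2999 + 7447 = 10446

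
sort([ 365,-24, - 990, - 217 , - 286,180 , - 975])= [ - 990, - 975, - 286, - 217,  -  24,180,365]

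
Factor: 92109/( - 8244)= - 30703/2748 =- 2^( -2 )*3^( - 1 )*229^( - 1 )*30703^1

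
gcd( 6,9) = 3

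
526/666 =263/333 = 0.79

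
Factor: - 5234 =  - 2^1*2617^1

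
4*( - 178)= - 712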